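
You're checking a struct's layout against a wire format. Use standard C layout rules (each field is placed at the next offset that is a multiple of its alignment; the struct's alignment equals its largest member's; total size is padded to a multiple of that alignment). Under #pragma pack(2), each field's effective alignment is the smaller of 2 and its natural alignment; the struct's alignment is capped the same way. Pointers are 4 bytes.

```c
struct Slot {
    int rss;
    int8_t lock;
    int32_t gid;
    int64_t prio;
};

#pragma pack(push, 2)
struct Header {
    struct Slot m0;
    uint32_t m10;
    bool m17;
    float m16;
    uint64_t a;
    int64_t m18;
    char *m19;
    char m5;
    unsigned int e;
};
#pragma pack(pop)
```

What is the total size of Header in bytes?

60 bytes

Slot: rss at 0 (size 4, align 4) → ends 4; lock at 4 (size 1, align 1) → ends 5; pad 3 to align 4 for gid; gid at 8 (size 4, align 4) → ends 12; pad 4 to align 8 for prio; prio at 16 (size 8, align 8) → ends 24; total 24 bytes, alignment 8
m0 at 0 (size 24, align 2) → ends 24
m10 at 24 (size 4, align 2) → ends 28
m17 at 28 (size 1, align 1) → ends 29
pad 1 to align 2 for m16
m16 at 30 (size 4, align 2) → ends 34
a at 34 (size 8, align 2) → ends 42
m18 at 42 (size 8, align 2) → ends 50
m19 at 50 (size 4, align 2) → ends 54
m5 at 54 (size 1, align 1) → ends 55
pad 1 to align 2 for e
e at 56 (size 4, align 2) → ends 60
total 60 bytes, alignment 2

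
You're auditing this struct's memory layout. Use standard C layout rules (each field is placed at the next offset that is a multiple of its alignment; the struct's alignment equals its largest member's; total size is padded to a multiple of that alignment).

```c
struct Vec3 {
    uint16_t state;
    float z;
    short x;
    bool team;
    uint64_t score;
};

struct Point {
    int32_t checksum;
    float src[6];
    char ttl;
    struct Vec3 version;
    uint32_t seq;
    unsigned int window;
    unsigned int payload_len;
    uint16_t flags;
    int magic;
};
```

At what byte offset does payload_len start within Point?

64

Vec3: 0..2  state  (2B, 2-aligned); 2..4  -- padding (2B); 4..8  z  (4B, 4-aligned); 8..10  x  (2B, 2-aligned); 10..11  team  (1B, 1-aligned); 11..16  -- padding (5B); 16..24  score  (8B, 8-aligned); sizeof = 24, alignof = 8
0..4  checksum  (4B, 4-aligned)
4..28  src  (24B, 4-aligned)
28..29  ttl  (1B, 1-aligned)
29..32  -- padding (3B)
32..56  version  (24B, 8-aligned)
56..60  seq  (4B, 4-aligned)
60..64  window  (4B, 4-aligned)
64..68  payload_len  (4B, 4-aligned)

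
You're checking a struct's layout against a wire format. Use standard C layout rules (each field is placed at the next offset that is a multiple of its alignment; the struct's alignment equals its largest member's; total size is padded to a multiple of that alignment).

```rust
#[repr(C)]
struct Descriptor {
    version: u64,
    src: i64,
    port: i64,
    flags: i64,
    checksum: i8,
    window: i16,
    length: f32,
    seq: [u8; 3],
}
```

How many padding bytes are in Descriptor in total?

version at 0 (size 8, align 8) → ends 8
src at 8 (size 8, align 8) → ends 16
port at 16 (size 8, align 8) → ends 24
flags at 24 (size 8, align 8) → ends 32
checksum at 32 (size 1, align 1) → ends 33
pad 1 to align 2 for window
window at 34 (size 2, align 2) → ends 36
length at 36 (size 4, align 4) → ends 40
seq at 40 (size 3, align 1) → ends 43
tail pad 5 to reach multiple of 8
total 48 bytes, alignment 8
data bytes 42, size 48 → padding 6

6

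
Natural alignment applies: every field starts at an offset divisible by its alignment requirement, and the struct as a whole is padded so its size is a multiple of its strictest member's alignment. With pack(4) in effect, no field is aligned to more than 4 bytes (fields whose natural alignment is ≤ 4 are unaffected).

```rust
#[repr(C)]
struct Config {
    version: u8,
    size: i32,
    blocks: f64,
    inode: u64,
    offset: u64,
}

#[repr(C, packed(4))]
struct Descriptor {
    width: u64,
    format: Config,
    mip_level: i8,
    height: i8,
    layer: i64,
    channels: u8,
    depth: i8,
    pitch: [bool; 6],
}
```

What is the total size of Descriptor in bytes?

60 bytes

Config: @0: version [1B, align 1] → 1; +3 pad (align 4); @4: size [4B, align 4] → 8; @8: blocks [8B, align 8] → 16; @16: inode [8B, align 8] → 24; @24: offset [8B, align 8] → 32; size 32, align 8
@0: width [8B, align 4] → 8
@8: format [32B, align 4] → 40
@40: mip_level [1B, align 1] → 41
@41: height [1B, align 1] → 42
+2 pad (align 4)
@44: layer [8B, align 4] → 52
@52: channels [1B, align 1] → 53
@53: depth [1B, align 1] → 54
@54: pitch [6B, align 1] → 60
size 60, align 4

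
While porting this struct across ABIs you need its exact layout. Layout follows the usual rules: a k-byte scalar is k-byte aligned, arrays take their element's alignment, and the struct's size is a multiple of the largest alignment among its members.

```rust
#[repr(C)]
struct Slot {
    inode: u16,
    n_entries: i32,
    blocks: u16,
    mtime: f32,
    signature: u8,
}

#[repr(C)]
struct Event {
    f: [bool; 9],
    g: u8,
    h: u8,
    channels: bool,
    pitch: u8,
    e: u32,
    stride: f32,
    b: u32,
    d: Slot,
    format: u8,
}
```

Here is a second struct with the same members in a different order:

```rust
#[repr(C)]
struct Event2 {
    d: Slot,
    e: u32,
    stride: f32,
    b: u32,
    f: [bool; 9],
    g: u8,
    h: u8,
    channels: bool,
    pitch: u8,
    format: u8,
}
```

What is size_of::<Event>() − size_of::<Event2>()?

Slot: 0..2  inode  (2B, 2-aligned); 2..4  -- padding (2B); 4..8  n_entries  (4B, 4-aligned); 8..10  blocks  (2B, 2-aligned); 10..12  -- padding (2B); 12..16  mtime  (4B, 4-aligned); 16..17  signature  (1B, 1-aligned); 17..20  -- tail padding (3B); sizeof = 20, alignof = 4
0..9  f  (9B, 1-aligned)
9..10  g  (1B, 1-aligned)
10..11  h  (1B, 1-aligned)
11..12  channels  (1B, 1-aligned)
12..13  pitch  (1B, 1-aligned)
13..16  -- padding (3B)
16..20  e  (4B, 4-aligned)
20..24  stride  (4B, 4-aligned)
24..28  b  (4B, 4-aligned)
28..48  d  (20B, 4-aligned)
48..49  format  (1B, 1-aligned)
49..52  -- tail padding (3B)
sizeof = 52, alignof = 4
— Event2 —
0..20  d  (20B, 4-aligned)
20..24  e  (4B, 4-aligned)
24..28  stride  (4B, 4-aligned)
28..32  b  (4B, 4-aligned)
32..41  f  (9B, 1-aligned)
41..42  g  (1B, 1-aligned)
42..43  h  (1B, 1-aligned)
43..44  channels  (1B, 1-aligned)
44..45  pitch  (1B, 1-aligned)
45..46  format  (1B, 1-aligned)
46..48  -- tail padding (2B)
sizeof = 48, alignof = 4
52 − 48 = 4

4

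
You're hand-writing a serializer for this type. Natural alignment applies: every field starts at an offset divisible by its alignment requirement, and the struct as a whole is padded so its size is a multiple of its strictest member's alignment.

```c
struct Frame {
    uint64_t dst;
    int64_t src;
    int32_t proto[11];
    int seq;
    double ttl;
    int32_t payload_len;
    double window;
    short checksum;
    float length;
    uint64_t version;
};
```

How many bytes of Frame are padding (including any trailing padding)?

dst at 0 (size 8, align 8) → ends 8
src at 8 (size 8, align 8) → ends 16
proto at 16 (size 44, align 4) → ends 60
seq at 60 (size 4, align 4) → ends 64
ttl at 64 (size 8, align 8) → ends 72
payload_len at 72 (size 4, align 4) → ends 76
pad 4 to align 8 for window
window at 80 (size 8, align 8) → ends 88
checksum at 88 (size 2, align 2) → ends 90
pad 2 to align 4 for length
length at 92 (size 4, align 4) → ends 96
version at 96 (size 8, align 8) → ends 104
total 104 bytes, alignment 8
data bytes 98, size 104 → padding 6

6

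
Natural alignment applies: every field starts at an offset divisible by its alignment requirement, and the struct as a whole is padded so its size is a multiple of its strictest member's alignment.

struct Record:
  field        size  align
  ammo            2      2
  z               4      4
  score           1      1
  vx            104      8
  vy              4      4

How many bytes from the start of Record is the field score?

0..2  ammo  (2B, 2-aligned)
2..4  -- padding (2B)
4..8  z  (4B, 4-aligned)
8..9  score  (1B, 1-aligned)

8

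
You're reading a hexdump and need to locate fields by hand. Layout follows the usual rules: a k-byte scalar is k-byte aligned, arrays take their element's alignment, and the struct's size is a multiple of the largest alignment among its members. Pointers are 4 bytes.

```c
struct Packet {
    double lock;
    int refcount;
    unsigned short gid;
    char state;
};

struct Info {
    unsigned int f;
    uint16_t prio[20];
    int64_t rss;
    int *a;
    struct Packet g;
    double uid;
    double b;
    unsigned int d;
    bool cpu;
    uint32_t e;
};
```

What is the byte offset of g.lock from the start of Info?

Packet: 0..8  lock  (8B, 8-aligned); 8..12  refcount  (4B, 4-aligned); 12..14  gid  (2B, 2-aligned); 14..15  state  (1B, 1-aligned); 15..16  -- tail padding (1B); sizeof = 16, alignof = 8
0..4  f  (4B, 4-aligned)
4..44  prio  (40B, 2-aligned)
44..48  -- padding (4B)
48..56  rss  (8B, 8-aligned)
56..60  a  (4B, 4-aligned)
60..64  -- padding (4B)
64..80  g  (16B, 8-aligned)
within Packet: lock at 0
64 + 0 = 64

64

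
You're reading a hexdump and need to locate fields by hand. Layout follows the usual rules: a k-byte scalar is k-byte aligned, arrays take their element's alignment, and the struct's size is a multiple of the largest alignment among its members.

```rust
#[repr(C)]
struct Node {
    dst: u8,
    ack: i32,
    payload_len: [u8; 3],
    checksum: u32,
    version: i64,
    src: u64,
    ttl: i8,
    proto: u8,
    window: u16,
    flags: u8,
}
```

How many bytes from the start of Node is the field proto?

0..1  dst  (1B, 1-aligned)
1..4  -- padding (3B)
4..8  ack  (4B, 4-aligned)
8..11  payload_len  (3B, 1-aligned)
11..12  -- padding (1B)
12..16  checksum  (4B, 4-aligned)
16..24  version  (8B, 8-aligned)
24..32  src  (8B, 8-aligned)
32..33  ttl  (1B, 1-aligned)
33..34  proto  (1B, 1-aligned)

33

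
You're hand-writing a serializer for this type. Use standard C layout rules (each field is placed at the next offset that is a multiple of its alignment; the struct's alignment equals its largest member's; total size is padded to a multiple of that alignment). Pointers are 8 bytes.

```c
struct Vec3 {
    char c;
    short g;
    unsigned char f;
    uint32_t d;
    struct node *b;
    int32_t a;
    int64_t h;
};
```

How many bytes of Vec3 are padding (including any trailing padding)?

0..1  c  (1B, 1-aligned)
1..2  -- padding (1B)
2..4  g  (2B, 2-aligned)
4..5  f  (1B, 1-aligned)
5..8  -- padding (3B)
8..12  d  (4B, 4-aligned)
12..16  -- padding (4B)
16..24  b  (8B, 8-aligned)
24..28  a  (4B, 4-aligned)
28..32  -- padding (4B)
32..40  h  (8B, 8-aligned)
sizeof = 40, alignof = 8
data bytes 28, size 40 → padding 12

12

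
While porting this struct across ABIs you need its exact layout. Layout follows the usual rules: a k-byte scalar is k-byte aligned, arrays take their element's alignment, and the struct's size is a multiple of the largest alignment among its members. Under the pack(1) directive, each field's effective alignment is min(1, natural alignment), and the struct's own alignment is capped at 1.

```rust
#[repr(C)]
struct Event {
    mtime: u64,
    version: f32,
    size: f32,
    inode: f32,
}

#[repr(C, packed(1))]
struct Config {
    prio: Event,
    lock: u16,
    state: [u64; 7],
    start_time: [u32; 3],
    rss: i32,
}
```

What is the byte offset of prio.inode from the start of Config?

16

Event: 0..8  mtime  (8B, 8-aligned); 8..12  version  (4B, 4-aligned); 12..16  size  (4B, 4-aligned); 16..20  inode  (4B, 4-aligned); 20..24  -- tail padding (4B); sizeof = 24, alignof = 8
0..24  prio  (24B, 1-aligned)
within Event: inode at 16
0 + 16 = 16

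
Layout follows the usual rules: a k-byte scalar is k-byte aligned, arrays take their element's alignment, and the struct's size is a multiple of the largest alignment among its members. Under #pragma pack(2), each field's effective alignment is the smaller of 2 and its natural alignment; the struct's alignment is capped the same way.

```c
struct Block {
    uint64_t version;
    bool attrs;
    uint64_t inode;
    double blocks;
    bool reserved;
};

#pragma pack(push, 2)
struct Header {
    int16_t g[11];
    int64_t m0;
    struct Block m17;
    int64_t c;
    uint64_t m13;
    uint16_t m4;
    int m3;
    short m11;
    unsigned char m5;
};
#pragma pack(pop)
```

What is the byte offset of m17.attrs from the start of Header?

38

Block: @0: version [8B, align 8] → 8; @8: attrs [1B, align 1] → 9; +7 pad (align 8); @16: inode [8B, align 8] → 24; @24: blocks [8B, align 8] → 32; @32: reserved [1B, align 1] → 33; +7 tail pad (align 8); size 40, align 8
@0: g [22B, align 2] → 22
@22: m0 [8B, align 2] → 30
@30: m17 [40B, align 2] → 70
within Block: attrs at 8
30 + 8 = 38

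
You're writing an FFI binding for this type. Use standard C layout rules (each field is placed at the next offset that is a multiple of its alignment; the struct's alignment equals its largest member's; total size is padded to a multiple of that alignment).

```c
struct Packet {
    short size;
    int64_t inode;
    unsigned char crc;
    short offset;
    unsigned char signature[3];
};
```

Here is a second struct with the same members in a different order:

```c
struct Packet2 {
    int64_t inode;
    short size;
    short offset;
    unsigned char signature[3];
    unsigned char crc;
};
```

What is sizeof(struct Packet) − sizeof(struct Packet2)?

0..2  size  (2B, 2-aligned)
2..8  -- padding (6B)
8..16  inode  (8B, 8-aligned)
16..17  crc  (1B, 1-aligned)
17..18  -- padding (1B)
18..20  offset  (2B, 2-aligned)
20..23  signature  (3B, 1-aligned)
23..24  -- tail padding (1B)
sizeof = 24, alignof = 8
— Packet2 —
0..8  inode  (8B, 8-aligned)
8..10  size  (2B, 2-aligned)
10..12  offset  (2B, 2-aligned)
12..15  signature  (3B, 1-aligned)
15..16  crc  (1B, 1-aligned)
sizeof = 16, alignof = 8
24 − 16 = 8

8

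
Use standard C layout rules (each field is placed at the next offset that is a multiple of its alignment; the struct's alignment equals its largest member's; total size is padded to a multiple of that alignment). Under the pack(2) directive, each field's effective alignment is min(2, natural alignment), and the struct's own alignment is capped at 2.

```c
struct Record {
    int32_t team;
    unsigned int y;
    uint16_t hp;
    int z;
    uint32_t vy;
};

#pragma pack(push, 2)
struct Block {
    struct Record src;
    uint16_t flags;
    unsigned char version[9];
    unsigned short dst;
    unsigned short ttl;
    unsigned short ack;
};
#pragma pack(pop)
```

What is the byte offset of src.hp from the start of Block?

Record: team at 0 (size 4, align 4) → ends 4; y at 4 (size 4, align 4) → ends 8; hp at 8 (size 2, align 2) → ends 10; pad 2 to align 4 for z; z at 12 (size 4, align 4) → ends 16; vy at 16 (size 4, align 4) → ends 20; total 20 bytes, alignment 4
src at 0 (size 20, align 2) → ends 20
within Record: hp at 8
0 + 8 = 8

8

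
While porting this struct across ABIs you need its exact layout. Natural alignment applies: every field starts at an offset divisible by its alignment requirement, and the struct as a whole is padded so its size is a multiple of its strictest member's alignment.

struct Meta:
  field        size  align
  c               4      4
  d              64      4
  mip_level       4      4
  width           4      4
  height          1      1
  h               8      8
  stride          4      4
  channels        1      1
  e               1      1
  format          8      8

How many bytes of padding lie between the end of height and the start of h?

3

@0: c [4B, align 4] → 4
@4: d [64B, align 4] → 68
@68: mip_level [4B, align 4] → 72
@72: width [4B, align 4] → 76
@76: height [1B, align 1] → 77
+3 pad (align 8)
@80: h [8B, align 8] → 88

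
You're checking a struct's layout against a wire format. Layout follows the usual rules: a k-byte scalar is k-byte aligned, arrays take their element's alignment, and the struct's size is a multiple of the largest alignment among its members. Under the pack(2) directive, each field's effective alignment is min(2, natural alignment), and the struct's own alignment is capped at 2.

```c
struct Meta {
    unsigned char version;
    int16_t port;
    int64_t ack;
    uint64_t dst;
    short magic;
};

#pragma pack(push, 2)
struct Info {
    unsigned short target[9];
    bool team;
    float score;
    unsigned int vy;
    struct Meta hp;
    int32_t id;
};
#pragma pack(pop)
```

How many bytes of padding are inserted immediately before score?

Meta: @0: version [1B, align 1] → 1; +1 pad (align 2); @2: port [2B, align 2] → 4; +4 pad (align 8); @8: ack [8B, align 8] → 16; @16: dst [8B, align 8] → 24; @24: magic [2B, align 2] → 26; +6 tail pad (align 8); size 32, align 8
@0: target [18B, align 2] → 18
@18: team [1B, align 1] → 19
+1 pad (align 2)
@20: score [4B, align 2] → 24

1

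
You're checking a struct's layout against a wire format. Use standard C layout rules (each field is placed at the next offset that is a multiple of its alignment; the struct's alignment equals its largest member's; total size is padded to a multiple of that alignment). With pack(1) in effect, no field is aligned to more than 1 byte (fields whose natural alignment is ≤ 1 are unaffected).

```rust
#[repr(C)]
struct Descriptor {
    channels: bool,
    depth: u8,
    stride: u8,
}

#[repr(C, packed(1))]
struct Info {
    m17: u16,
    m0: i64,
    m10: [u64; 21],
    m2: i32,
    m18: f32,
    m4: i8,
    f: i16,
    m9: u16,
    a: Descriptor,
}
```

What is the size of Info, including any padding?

194 bytes

Descriptor: @0: channels [1B, align 1] → 1; @1: depth [1B, align 1] → 2; @2: stride [1B, align 1] → 3; size 3, align 1
@0: m17 [2B, align 1] → 2
@2: m0 [8B, align 1] → 10
@10: m10 [168B, align 1] → 178
@178: m2 [4B, align 1] → 182
@182: m18 [4B, align 1] → 186
@186: m4 [1B, align 1] → 187
@187: f [2B, align 1] → 189
@189: m9 [2B, align 1] → 191
@191: a [3B, align 1] → 194
size 194, align 1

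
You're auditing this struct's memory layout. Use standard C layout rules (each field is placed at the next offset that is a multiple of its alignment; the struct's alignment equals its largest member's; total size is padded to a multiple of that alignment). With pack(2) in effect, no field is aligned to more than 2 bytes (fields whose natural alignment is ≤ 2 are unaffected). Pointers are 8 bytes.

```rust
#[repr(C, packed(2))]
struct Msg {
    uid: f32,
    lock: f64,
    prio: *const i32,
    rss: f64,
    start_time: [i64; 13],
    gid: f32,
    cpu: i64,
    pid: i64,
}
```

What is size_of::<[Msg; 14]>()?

@0: uid [4B, align 2] → 4
@4: lock [8B, align 2] → 12
@12: prio [8B, align 2] → 20
@20: rss [8B, align 2] → 28
@28: start_time [104B, align 2] → 132
@132: gid [4B, align 2] → 136
@136: cpu [8B, align 2] → 144
@144: pid [8B, align 2] → 152
size 152, align 2
array of 14: 14 × 152 = 2128

2128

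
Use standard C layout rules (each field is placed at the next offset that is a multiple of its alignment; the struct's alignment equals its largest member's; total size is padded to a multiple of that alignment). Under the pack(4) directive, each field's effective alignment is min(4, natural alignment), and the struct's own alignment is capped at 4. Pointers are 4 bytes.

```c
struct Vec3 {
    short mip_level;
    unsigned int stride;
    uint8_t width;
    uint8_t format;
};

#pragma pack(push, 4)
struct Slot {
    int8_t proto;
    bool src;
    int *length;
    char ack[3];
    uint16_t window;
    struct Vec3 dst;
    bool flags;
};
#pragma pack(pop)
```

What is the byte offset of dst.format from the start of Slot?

25

Vec3: @0: mip_level [2B, align 2] → 2; +2 pad (align 4); @4: stride [4B, align 4] → 8; @8: width [1B, align 1] → 9; @9: format [1B, align 1] → 10; +2 tail pad (align 4); size 12, align 4
@0: proto [1B, align 1] → 1
@1: src [1B, align 1] → 2
+2 pad (align 4)
@4: length [4B, align 4] → 8
@8: ack [3B, align 1] → 11
+1 pad (align 2)
@12: window [2B, align 2] → 14
+2 pad (align 4)
@16: dst [12B, align 4] → 28
within Vec3: format at 9
16 + 9 = 25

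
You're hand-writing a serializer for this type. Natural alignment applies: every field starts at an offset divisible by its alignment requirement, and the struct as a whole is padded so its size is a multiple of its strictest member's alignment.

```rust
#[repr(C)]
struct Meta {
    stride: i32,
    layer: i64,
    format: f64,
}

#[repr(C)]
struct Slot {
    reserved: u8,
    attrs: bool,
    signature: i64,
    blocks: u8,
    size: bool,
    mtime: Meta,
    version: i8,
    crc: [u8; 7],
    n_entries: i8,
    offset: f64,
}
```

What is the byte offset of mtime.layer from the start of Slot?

32

Meta: 0..4  stride  (4B, 4-aligned); 4..8  -- padding (4B); 8..16  layer  (8B, 8-aligned); 16..24  format  (8B, 8-aligned); sizeof = 24, alignof = 8
0..1  reserved  (1B, 1-aligned)
1..2  attrs  (1B, 1-aligned)
2..8  -- padding (6B)
8..16  signature  (8B, 8-aligned)
16..17  blocks  (1B, 1-aligned)
17..18  size  (1B, 1-aligned)
18..24  -- padding (6B)
24..48  mtime  (24B, 8-aligned)
within Meta: layer at 8
24 + 8 = 32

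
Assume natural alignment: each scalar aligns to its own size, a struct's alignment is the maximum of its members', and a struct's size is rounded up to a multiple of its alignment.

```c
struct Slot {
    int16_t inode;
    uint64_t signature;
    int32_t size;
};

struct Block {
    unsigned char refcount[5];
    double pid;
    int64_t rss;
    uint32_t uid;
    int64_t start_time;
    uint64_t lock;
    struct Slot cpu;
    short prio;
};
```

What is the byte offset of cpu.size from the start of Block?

64

Slot: 0..2  inode  (2B, 2-aligned); 2..8  -- padding (6B); 8..16  signature  (8B, 8-aligned); 16..20  size  (4B, 4-aligned); 20..24  -- tail padding (4B); sizeof = 24, alignof = 8
0..5  refcount  (5B, 1-aligned)
5..8  -- padding (3B)
8..16  pid  (8B, 8-aligned)
16..24  rss  (8B, 8-aligned)
24..28  uid  (4B, 4-aligned)
28..32  -- padding (4B)
32..40  start_time  (8B, 8-aligned)
40..48  lock  (8B, 8-aligned)
48..72  cpu  (24B, 8-aligned)
within Slot: size at 16
48 + 16 = 64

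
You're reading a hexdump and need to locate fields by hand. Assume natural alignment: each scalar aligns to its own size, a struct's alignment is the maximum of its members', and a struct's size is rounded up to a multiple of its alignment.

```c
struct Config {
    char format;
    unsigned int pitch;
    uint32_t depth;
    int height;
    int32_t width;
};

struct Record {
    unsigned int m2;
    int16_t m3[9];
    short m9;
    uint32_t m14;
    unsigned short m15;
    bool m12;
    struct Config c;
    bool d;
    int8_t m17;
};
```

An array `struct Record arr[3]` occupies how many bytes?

168

Config: 0..1  format  (1B, 1-aligned); 1..4  -- padding (3B); 4..8  pitch  (4B, 4-aligned); 8..12  depth  (4B, 4-aligned); 12..16  height  (4B, 4-aligned); 16..20  width  (4B, 4-aligned); sizeof = 20, alignof = 4
0..4  m2  (4B, 4-aligned)
4..22  m3  (18B, 2-aligned)
22..24  m9  (2B, 2-aligned)
24..28  m14  (4B, 4-aligned)
28..30  m15  (2B, 2-aligned)
30..31  m12  (1B, 1-aligned)
31..32  -- padding (1B)
32..52  c  (20B, 4-aligned)
52..53  d  (1B, 1-aligned)
53..54  m17  (1B, 1-aligned)
54..56  -- tail padding (2B)
sizeof = 56, alignof = 4
array of 3: 3 × 56 = 168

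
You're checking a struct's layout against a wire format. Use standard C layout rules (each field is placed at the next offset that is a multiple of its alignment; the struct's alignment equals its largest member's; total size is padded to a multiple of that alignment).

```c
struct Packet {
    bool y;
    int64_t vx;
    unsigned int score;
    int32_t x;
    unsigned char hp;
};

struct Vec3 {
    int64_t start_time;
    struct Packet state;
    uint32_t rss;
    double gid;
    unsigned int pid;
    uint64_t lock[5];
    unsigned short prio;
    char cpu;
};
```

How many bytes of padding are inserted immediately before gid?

4

Packet: y at 0 (size 1, align 1) → ends 1; pad 7 to align 8 for vx; vx at 8 (size 8, align 8) → ends 16; score at 16 (size 4, align 4) → ends 20; x at 20 (size 4, align 4) → ends 24; hp at 24 (size 1, align 1) → ends 25; tail pad 7 to reach multiple of 8; total 32 bytes, alignment 8
start_time at 0 (size 8, align 8) → ends 8
state at 8 (size 32, align 8) → ends 40
rss at 40 (size 4, align 4) → ends 44
pad 4 to align 8 for gid
gid at 48 (size 8, align 8) → ends 56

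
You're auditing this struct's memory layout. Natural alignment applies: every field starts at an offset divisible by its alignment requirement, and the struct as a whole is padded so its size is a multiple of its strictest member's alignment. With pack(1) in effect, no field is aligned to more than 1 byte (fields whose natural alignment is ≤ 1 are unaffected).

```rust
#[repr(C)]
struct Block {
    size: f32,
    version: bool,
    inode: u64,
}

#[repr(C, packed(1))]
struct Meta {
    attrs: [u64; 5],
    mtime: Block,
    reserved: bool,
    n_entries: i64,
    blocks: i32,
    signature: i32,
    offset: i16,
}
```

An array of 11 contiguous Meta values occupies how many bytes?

825

Block: @0: size [4B, align 4] → 4; @4: version [1B, align 1] → 5; +3 pad (align 8); @8: inode [8B, align 8] → 16; size 16, align 8
@0: attrs [40B, align 1] → 40
@40: mtime [16B, align 1] → 56
@56: reserved [1B, align 1] → 57
@57: n_entries [8B, align 1] → 65
@65: blocks [4B, align 1] → 69
@69: signature [4B, align 1] → 73
@73: offset [2B, align 1] → 75
size 75, align 1
array of 11: 11 × 75 = 825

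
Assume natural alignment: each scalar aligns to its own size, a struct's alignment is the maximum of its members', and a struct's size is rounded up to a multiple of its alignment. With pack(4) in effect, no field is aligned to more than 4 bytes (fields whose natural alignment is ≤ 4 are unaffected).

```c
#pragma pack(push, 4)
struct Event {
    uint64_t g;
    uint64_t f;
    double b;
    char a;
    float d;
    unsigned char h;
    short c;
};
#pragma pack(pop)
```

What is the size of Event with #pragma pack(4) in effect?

36

g at 0 (size 8, align 4) → ends 8
f at 8 (size 8, align 4) → ends 16
b at 16 (size 8, align 4) → ends 24
a at 24 (size 1, align 1) → ends 25
pad 3 to align 4 for d
d at 28 (size 4, align 4) → ends 32
h at 32 (size 1, align 1) → ends 33
pad 1 to align 2 for c
c at 34 (size 2, align 2) → ends 36
total 36 bytes, alignment 4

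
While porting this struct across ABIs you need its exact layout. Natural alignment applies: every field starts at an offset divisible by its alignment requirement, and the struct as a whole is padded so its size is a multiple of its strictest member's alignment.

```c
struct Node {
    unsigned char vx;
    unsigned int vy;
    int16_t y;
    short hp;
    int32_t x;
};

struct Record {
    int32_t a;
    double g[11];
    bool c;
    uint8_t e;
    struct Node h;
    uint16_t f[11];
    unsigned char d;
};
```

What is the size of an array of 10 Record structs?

Node: @0: vx [1B, align 1] → 1; +3 pad (align 4); @4: vy [4B, align 4] → 8; @8: y [2B, align 2] → 10; @10: hp [2B, align 2] → 12; @12: x [4B, align 4] → 16; size 16, align 4
@0: a [4B, align 4] → 4
+4 pad (align 8)
@8: g [88B, align 8] → 96
@96: c [1B, align 1] → 97
@97: e [1B, align 1] → 98
+2 pad (align 4)
@100: h [16B, align 4] → 116
@116: f [22B, align 2] → 138
@138: d [1B, align 1] → 139
+5 tail pad (align 8)
size 144, align 8
array of 10: 10 × 144 = 1440

1440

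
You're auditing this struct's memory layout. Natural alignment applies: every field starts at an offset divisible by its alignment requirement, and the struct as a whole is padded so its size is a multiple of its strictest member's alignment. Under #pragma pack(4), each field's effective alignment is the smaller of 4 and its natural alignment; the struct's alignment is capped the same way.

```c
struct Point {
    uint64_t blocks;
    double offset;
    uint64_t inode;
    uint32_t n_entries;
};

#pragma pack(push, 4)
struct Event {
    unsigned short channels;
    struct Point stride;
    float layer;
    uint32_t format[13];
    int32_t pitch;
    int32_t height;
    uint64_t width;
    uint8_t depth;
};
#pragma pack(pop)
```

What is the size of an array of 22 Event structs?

2464

Point: 0..8  blocks  (8B, 8-aligned); 8..16  offset  (8B, 8-aligned); 16..24  inode  (8B, 8-aligned); 24..28  n_entries  (4B, 4-aligned); 28..32  -- tail padding (4B); sizeof = 32, alignof = 8
0..2  channels  (2B, 2-aligned)
2..4  -- padding (2B)
4..36  stride  (32B, 4-aligned)
36..40  layer  (4B, 4-aligned)
40..92  format  (52B, 4-aligned)
92..96  pitch  (4B, 4-aligned)
96..100  height  (4B, 4-aligned)
100..108  width  (8B, 4-aligned)
108..109  depth  (1B, 1-aligned)
109..112  -- tail padding (3B)
sizeof = 112, alignof = 4
array of 22: 22 × 112 = 2464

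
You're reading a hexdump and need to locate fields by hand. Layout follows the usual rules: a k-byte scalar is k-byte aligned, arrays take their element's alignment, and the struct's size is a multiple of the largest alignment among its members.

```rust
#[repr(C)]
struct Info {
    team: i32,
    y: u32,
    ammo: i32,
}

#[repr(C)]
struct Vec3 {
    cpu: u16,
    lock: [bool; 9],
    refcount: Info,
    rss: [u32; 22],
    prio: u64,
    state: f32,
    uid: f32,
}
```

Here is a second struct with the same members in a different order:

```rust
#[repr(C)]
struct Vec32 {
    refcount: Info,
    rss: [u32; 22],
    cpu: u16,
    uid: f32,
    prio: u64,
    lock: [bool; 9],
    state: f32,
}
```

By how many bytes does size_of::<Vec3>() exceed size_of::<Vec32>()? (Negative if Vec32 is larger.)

-8

Info: team at 0 (size 4, align 4) → ends 4; y at 4 (size 4, align 4) → ends 8; ammo at 8 (size 4, align 4) → ends 12; total 12 bytes, alignment 4
cpu at 0 (size 2, align 2) → ends 2
lock at 2 (size 9, align 1) → ends 11
pad 1 to align 4 for refcount
refcount at 12 (size 12, align 4) → ends 24
rss at 24 (size 88, align 4) → ends 112
prio at 112 (size 8, align 8) → ends 120
state at 120 (size 4, align 4) → ends 124
uid at 124 (size 4, align 4) → ends 128
total 128 bytes, alignment 8
— Vec32 —
refcount at 0 (size 12, align 4) → ends 12
rss at 12 (size 88, align 4) → ends 100
cpu at 100 (size 2, align 2) → ends 102
pad 2 to align 4 for uid
uid at 104 (size 4, align 4) → ends 108
pad 4 to align 8 for prio
prio at 112 (size 8, align 8) → ends 120
lock at 120 (size 9, align 1) → ends 129
pad 3 to align 4 for state
state at 132 (size 4, align 4) → ends 136
total 136 bytes, alignment 8
128 − 136 = -8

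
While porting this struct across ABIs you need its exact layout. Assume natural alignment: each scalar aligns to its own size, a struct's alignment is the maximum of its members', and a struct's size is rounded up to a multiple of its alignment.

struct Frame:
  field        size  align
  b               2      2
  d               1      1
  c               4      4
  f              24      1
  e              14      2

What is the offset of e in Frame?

32

@0: b [2B, align 2] → 2
@2: d [1B, align 1] → 3
+1 pad (align 4)
@4: c [4B, align 4] → 8
@8: f [24B, align 1] → 32
@32: e [14B, align 2] → 46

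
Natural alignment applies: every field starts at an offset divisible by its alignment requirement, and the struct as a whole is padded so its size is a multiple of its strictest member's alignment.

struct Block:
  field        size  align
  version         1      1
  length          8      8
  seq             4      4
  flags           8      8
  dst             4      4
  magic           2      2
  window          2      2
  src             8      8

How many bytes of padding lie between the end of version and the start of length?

7

@0: version [1B, align 1] → 1
+7 pad (align 8)
@8: length [8B, align 8] → 16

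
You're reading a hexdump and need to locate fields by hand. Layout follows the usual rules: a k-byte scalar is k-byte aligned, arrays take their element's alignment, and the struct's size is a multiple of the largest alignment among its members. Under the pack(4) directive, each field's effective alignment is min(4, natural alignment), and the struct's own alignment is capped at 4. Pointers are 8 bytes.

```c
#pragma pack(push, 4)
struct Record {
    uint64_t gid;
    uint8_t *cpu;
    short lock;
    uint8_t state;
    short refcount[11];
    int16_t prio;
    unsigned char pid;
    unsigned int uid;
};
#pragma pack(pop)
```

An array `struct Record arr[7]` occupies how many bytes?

364

gid at 0 (size 8, align 4) → ends 8
cpu at 8 (size 8, align 4) → ends 16
lock at 16 (size 2, align 2) → ends 18
state at 18 (size 1, align 1) → ends 19
pad 1 to align 2 for refcount
refcount at 20 (size 22, align 2) → ends 42
prio at 42 (size 2, align 2) → ends 44
pid at 44 (size 1, align 1) → ends 45
pad 3 to align 4 for uid
uid at 48 (size 4, align 4) → ends 52
total 52 bytes, alignment 4
array of 7: 7 × 52 = 364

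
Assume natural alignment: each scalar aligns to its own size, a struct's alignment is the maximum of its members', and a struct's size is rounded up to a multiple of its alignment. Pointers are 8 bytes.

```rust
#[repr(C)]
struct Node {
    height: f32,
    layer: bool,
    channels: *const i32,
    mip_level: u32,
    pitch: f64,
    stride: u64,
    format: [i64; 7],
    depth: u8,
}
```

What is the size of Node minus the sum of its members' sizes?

height at 0 (size 4, align 4) → ends 4
layer at 4 (size 1, align 1) → ends 5
pad 3 to align 8 for channels
channels at 8 (size 8, align 8) → ends 16
mip_level at 16 (size 4, align 4) → ends 20
pad 4 to align 8 for pitch
pitch at 24 (size 8, align 8) → ends 32
stride at 32 (size 8, align 8) → ends 40
format at 40 (size 56, align 8) → ends 96
depth at 96 (size 1, align 1) → ends 97
tail pad 7 to reach multiple of 8
total 104 bytes, alignment 8
data bytes 90, size 104 → padding 14

14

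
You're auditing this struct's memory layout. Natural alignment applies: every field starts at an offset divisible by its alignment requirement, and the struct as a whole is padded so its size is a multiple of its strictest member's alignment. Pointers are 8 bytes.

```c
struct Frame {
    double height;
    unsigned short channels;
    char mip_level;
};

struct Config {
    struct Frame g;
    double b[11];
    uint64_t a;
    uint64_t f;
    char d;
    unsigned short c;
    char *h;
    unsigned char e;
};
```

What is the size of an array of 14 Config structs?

2016

Frame: @0: height [8B, align 8] → 8; @8: channels [2B, align 2] → 10; @10: mip_level [1B, align 1] → 11; +5 tail pad (align 8); size 16, align 8
@0: g [16B, align 8] → 16
@16: b [88B, align 8] → 104
@104: a [8B, align 8] → 112
@112: f [8B, align 8] → 120
@120: d [1B, align 1] → 121
+1 pad (align 2)
@122: c [2B, align 2] → 124
+4 pad (align 8)
@128: h [8B, align 8] → 136
@136: e [1B, align 1] → 137
+7 tail pad (align 8)
size 144, align 8
array of 14: 14 × 144 = 2016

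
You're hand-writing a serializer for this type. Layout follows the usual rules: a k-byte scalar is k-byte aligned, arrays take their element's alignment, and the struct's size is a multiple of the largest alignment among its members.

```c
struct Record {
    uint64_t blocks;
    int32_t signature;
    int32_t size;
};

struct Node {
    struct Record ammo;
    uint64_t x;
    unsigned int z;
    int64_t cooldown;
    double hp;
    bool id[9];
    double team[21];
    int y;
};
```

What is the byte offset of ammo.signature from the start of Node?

Record: blocks at 0 (size 8, align 8) → ends 8; signature at 8 (size 4, align 4) → ends 12; size at 12 (size 4, align 4) → ends 16; total 16 bytes, alignment 8
ammo at 0 (size 16, align 8) → ends 16
within Record: signature at 8
0 + 8 = 8

8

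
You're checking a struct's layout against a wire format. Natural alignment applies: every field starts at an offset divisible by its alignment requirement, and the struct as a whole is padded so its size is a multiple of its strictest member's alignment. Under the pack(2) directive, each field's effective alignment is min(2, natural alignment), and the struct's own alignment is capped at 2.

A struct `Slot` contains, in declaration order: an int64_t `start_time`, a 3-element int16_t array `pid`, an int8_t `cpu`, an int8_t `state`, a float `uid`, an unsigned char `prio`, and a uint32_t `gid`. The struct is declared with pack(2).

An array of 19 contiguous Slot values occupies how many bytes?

0..8  start_time  (8B, 2-aligned)
8..14  pid  (6B, 2-aligned)
14..15  cpu  (1B, 1-aligned)
15..16  state  (1B, 1-aligned)
16..20  uid  (4B, 2-aligned)
20..21  prio  (1B, 1-aligned)
21..22  -- padding (1B)
22..26  gid  (4B, 2-aligned)
sizeof = 26, alignof = 2
array of 19: 19 × 26 = 494

494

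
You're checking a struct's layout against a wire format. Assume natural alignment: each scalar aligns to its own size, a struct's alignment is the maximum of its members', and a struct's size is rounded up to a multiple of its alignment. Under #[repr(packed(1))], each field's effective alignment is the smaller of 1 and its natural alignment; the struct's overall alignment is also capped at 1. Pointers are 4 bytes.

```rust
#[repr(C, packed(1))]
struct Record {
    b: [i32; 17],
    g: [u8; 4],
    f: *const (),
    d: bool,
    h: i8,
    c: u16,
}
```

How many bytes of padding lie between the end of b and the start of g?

0

@0: b [68B, align 1] → 68
@68: g [4B, align 1] → 72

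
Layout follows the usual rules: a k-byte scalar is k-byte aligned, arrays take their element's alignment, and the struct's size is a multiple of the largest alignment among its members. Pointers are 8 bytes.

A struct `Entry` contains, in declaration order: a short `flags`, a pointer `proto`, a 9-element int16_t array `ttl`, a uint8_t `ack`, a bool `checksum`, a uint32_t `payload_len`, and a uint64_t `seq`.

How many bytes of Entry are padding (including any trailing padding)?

@0: flags [2B, align 2] → 2
+6 pad (align 8)
@8: proto [8B, align 8] → 16
@16: ttl [18B, align 2] → 34
@34: ack [1B, align 1] → 35
@35: checksum [1B, align 1] → 36
@36: payload_len [4B, align 4] → 40
@40: seq [8B, align 8] → 48
size 48, align 8
data bytes 42, size 48 → padding 6

6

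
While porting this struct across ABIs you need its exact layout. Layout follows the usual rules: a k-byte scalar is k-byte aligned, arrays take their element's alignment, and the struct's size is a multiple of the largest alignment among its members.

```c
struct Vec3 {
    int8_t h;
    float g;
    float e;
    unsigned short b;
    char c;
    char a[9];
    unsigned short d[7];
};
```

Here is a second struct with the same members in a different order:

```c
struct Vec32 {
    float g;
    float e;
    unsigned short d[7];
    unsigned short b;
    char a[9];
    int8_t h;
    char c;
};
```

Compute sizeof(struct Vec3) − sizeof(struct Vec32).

h at 0 (size 1, align 1) → ends 1
pad 3 to align 4 for g
g at 4 (size 4, align 4) → ends 8
e at 8 (size 4, align 4) → ends 12
b at 12 (size 2, align 2) → ends 14
c at 14 (size 1, align 1) → ends 15
a at 15 (size 9, align 1) → ends 24
d at 24 (size 14, align 2) → ends 38
tail pad 2 to reach multiple of 4
total 40 bytes, alignment 4
— Vec32 —
g at 0 (size 4, align 4) → ends 4
e at 4 (size 4, align 4) → ends 8
d at 8 (size 14, align 2) → ends 22
b at 22 (size 2, align 2) → ends 24
a at 24 (size 9, align 1) → ends 33
h at 33 (size 1, align 1) → ends 34
c at 34 (size 1, align 1) → ends 35
tail pad 1 to reach multiple of 4
total 36 bytes, alignment 4
40 − 36 = 4

4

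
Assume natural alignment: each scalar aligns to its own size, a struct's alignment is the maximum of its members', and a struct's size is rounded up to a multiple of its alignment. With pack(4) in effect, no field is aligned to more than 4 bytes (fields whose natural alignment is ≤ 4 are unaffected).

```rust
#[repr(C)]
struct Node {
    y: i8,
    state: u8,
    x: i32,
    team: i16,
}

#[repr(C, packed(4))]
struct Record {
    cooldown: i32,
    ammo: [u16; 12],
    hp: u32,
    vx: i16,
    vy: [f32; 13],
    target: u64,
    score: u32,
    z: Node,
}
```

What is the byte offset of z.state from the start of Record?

Node: 0..1  y  (1B, 1-aligned); 1..2  state  (1B, 1-aligned); 2..4  -- padding (2B); 4..8  x  (4B, 4-aligned); 8..10  team  (2B, 2-aligned); 10..12  -- tail padding (2B); sizeof = 12, alignof = 4
0..4  cooldown  (4B, 4-aligned)
4..28  ammo  (24B, 2-aligned)
28..32  hp  (4B, 4-aligned)
32..34  vx  (2B, 2-aligned)
34..36  -- padding (2B)
36..88  vy  (52B, 4-aligned)
88..96  target  (8B, 4-aligned)
96..100  score  (4B, 4-aligned)
100..112  z  (12B, 4-aligned)
within Node: state at 1
100 + 1 = 101

101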